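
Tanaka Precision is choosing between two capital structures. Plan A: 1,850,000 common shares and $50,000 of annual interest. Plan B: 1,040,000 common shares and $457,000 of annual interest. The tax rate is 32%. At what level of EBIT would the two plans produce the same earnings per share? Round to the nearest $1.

$979,568

At indifference, (EBIT − 50,000)(1 − t)/1,850,000 = (EBIT − 457,000)(1 − t)/1,040,000.
The (1 − t) factor cancels: (EBIT − 50,000) × 1,040,000 = (EBIT − 457,000) × 1,850,000.
EBIT × (1,850,000 − 1,040,000) = 457,000 × 1,850,000 − 50,000 × 1,040,000 = 793,450,000,000, so EBIT = 793,450,000,000 ÷ 810,000 = 979,567.90.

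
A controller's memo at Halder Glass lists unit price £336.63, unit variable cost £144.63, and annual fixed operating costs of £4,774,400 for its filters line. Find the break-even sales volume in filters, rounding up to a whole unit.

Each unit contributes £336.63 − £144.63 = £192.00.
Break-even Q = £4,774,400 / £192.00 = 24,866.67 → 24,867 filters.

24,867 filters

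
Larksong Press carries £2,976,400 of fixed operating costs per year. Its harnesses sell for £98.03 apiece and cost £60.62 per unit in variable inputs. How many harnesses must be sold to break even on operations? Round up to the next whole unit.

79,562 harnesses

Unit CM = price − variable cost = £98.03 − £60.62 = £37.41.
Units to break even: £2,976,400 ÷ £37.41 = 79,561.61, rounded up to 79,562.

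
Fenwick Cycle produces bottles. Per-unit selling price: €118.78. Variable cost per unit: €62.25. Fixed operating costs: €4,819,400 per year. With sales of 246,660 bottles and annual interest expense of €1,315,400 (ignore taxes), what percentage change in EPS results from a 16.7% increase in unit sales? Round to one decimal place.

Total contribution margin = 246,660 × €56.53 = €13,943,689.80.
Operating income = contribution − fixed costs = €13,943,689.80 − €4,819,400 = €9,124,289.80.
After interest of €1,315,400.00, pre-tax earnings = €7,808,889.80.
DCL = total CM / (EBIT − I) = €13,943,689.80 / €7,808,889.80 = 1.7856.
EPS therefore changes by 1.7856 × (+16.7%) = +29.8%.

+29.8%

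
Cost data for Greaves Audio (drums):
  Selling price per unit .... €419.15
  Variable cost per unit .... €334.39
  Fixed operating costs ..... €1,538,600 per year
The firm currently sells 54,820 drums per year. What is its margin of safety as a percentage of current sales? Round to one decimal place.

66.9%

Each unit contributes €419.15 − €334.39 = €84.76. Break-even units = €1,538,600 ÷ €84.76 = 18,152.43; break-even revenue = 18,152.43 × €419.15 = €7,608,591.20.
Current sales = 54,820 × €419.15 = €22,977,803.00.
Margin of safety = (€22,977,803.00 − €7,608,591.20) ÷ €22,977,803.00 = 66.9%.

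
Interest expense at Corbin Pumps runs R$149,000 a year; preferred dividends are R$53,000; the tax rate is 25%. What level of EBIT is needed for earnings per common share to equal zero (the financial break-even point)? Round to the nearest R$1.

R$219,667

Preferred dividends are paid after tax, so their pre-tax equivalent is R$53,000 ÷ (1 − 0.25) = R$70,666.67.
EPS = 0 when EBIT covers interest plus the pre-tax preferred burden: R$149,000 + R$70,666.67 = R$219,666.67.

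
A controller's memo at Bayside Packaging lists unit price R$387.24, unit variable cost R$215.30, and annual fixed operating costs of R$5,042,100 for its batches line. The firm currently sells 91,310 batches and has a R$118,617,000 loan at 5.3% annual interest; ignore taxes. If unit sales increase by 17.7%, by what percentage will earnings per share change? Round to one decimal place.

Contribution at this volume is 91,310 × R$171.94 = R$15,699,841.40.
Subtracting fixed costs: EBIT = R$15,699,841.40 − R$5,042,100 = R$10,657,741.40.
After interest of R$6,286,701.00, pre-tax earnings = R$4,371,040.40.
Degree of combined leverage = contribution ÷ (EBIT − I) = R$15,699,841.40 ÷ R$4,371,040.40 = 3.5918.
EPS therefore changes by 3.5918 × (+17.7%) = +63.6%.

+63.6%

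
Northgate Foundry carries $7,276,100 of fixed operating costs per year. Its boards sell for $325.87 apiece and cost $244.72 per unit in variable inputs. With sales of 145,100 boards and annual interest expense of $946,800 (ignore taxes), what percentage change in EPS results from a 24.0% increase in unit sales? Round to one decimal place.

+79.6%

Total contribution margin = 145,100 × $81.15 = $11,774,865.00.
Subtracting fixed costs: EBIT = $11,774,865.00 − $7,276,100 = $4,498,765.00.
After interest of $946,800.00, pre-tax earnings = $3,551,965.00.
DCL = total CM / (EBIT − I) = $11,774,865.00 / $3,551,965.00 = 3.3150.
%ΔEPS = DCL × %ΔSales = 3.3150 × +24.0% = +79.6%.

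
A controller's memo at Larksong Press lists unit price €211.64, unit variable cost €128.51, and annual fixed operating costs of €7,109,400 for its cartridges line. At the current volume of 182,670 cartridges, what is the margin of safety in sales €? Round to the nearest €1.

€20,560,514

Contribution margin per unit = €211.64 − €128.51 = €83.13. Break-even units = €7,109,400 ÷ €83.13 = 85,521.47; break-even revenue = 85,521.47 × €211.64 = €18,099,764.42.
Current sales = 182,670 × €211.64 = €38,660,278.80.
Margin of safety = €38,660,278.80 − €18,099,764.42 = €20,560,514.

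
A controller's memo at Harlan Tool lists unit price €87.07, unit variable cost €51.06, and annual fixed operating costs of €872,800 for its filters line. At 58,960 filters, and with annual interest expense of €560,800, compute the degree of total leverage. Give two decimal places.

3.08

Total contribution margin = 58,960 × €36.01 = €2,123,149.60.
Operating income = contribution − fixed costs = €2,123,149.60 − €872,800 = €1,250,349.60. Interest = €560,800.00, so EBIT − I = €689,549.60.
DCL = contribution ÷ (EBIT − I) = €2,123,149.60 ÷ €689,549.60 = 3.0790.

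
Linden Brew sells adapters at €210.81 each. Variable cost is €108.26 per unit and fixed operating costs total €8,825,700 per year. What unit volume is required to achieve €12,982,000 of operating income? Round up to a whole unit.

212,655 adapters

Each unit contributes €210.81 − €108.26 = €102.55.
Units = (FC + target) / CM = (€8,825,700 + €12,982,000) / €102.55 = 212,654.31, so 212,655 adapters.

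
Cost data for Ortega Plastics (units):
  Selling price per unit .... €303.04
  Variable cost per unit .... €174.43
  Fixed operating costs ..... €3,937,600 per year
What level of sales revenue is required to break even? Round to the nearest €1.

€9,278,052

Contribution margin per unit = €303.04 − €174.43 = €128.61, a CM ratio of €128.61 ÷ €303.04 = 0.4244.
Break-even revenue = fixed costs × price ÷ CM = €3,937,600 × €303.04 ÷ €128.61 = €9,278,052.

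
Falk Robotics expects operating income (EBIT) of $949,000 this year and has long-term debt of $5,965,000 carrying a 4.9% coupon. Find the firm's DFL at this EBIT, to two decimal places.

1.45

Interest = $292,285.00.
DFL = EBIT ÷ (EBIT − I) = $949,000 ÷ ($949,000 − $292,285.00) = $949,000 ÷ $656,715.00 = 1.4451.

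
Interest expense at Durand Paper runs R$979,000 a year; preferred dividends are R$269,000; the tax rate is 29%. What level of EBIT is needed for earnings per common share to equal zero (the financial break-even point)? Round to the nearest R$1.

R$1,357,873

Preferred dividends are paid after tax, so their pre-tax equivalent is R$269,000 ÷ (1 − 0.29) = R$378,873.24.
Financial break-even EBIT = interest + D_p ÷ (1 − t) = R$979,000 + R$378,873.24 = R$1,357,873.24.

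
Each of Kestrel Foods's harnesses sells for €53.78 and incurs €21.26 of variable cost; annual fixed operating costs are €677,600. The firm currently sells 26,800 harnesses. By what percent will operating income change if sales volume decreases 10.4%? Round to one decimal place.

Contribution at this volume is 26,800 × €32.52 = €871,536.00.
EBIT = €871,536.00 − €677,600 = €193,936.00.
So DOL = total CM / EBIT = €871,536.00 / €193,936.00 = 4.4939.
%ΔEBIT = DOL × %ΔSales = 4.4939 × -10.4% = -46.7%.

-46.7%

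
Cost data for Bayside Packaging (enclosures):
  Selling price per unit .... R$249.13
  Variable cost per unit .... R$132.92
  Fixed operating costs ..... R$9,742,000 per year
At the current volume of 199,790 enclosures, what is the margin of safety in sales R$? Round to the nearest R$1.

Each unit contributes R$249.13 − R$132.92 = R$116.21. Break-even units = R$9,742,000 ÷ R$116.21 = 83,831.00; break-even revenue = 83,831.00 × R$249.13 = R$20,884,815.94.
Actual sales revenue = 199,790 × R$249.13 = R$49,773,682.70.
Margin of safety = R$49,773,682.70 − R$20,884,815.94 = R$28,888,867.

R$28,888,867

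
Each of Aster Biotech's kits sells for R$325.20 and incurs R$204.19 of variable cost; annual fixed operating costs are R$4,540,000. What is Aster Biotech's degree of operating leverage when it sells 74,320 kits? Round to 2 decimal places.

Contribution at this volume is 74,320 × R$121.01 = R$8,993,463.20.
EBIT = R$8,993,463.20 − R$4,540,000 = R$4,453,463.20.
Degree of operating leverage = R$8,993,463.20 / R$4,453,463.20 = 2.0194.

2.02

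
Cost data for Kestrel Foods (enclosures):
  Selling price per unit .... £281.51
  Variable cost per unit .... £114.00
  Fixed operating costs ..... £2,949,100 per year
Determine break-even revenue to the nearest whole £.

£4,956,129

Contribution margin per unit = £281.51 − £114.00 = £167.51, a CM ratio of £167.51 ÷ £281.51 = 0.5950.
Break-even sales = FC ÷ CM ratio = £2,949,100 × £281.51 / £167.51 = £4,956,129.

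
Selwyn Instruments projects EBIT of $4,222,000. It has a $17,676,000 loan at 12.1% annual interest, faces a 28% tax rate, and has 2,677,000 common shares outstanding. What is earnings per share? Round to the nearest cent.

Pre-tax income = $4,222,000 − $2,138,796.00 = $2,083,204.00.
After tax at 28%: net income = $2,083,204.00 × 0.72 = $1,499,906.88.
Per share: $1,499,906.88 / 2,677,000 shares = $0.56.

$0.56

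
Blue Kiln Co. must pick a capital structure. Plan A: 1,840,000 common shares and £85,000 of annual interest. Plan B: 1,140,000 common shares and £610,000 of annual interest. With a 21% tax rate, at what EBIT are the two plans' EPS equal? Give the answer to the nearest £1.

£1,465,000

At indifference, (EBIT − 85,000)(1 − t)/1,840,000 = (EBIT − 610,000)(1 − t)/1,140,000.
Cancelling (1 − t) and cross-multiplying: 1,140,000·(EBIT − 85,000) = 1,840,000·(EBIT − 610,000).
EBIT × (1,840,000 − 1,140,000) = 610,000 × 1,840,000 − 85,000 × 1,140,000 = 1,025,500,000,000, so EBIT = 1,025,500,000,000 ÷ 700,000 = 1,465,000.00.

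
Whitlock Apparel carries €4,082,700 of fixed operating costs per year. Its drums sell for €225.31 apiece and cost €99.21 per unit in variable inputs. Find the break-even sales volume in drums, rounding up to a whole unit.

Each unit contributes €225.31 − €99.21 = €126.10.
Units to break even: €4,082,700 ÷ €126.10 = 32,376.69, rounded up to 32,377.

32,377 drums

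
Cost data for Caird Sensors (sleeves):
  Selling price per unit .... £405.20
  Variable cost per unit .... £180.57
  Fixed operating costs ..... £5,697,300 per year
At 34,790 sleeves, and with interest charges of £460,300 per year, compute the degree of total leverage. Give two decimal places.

Contribution at this volume is 34,790 × £224.63 = £7,814,877.70.
Subtracting fixed costs: EBIT = £7,814,877.70 − £5,697,300 = £2,117,577.70. Interest = £460,300.00.
DOL = £7,814,877.70 ÷ £2,117,577.70 = 3.6905; DFL = £2,117,577.70 ÷ £1,657,277.70 = 1.2777.
DCL = DOL × DFL = 3.6905 × 1.2777 = 4.7154.

4.72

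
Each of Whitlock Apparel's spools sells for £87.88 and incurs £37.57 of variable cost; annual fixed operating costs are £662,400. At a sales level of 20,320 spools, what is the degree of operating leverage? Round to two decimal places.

2.84

At 20,320 units, contribution = 20,320 × £50.31 = £1,022,299.20.
Operating income = contribution − fixed costs = £1,022,299.20 − £662,400 = £359,899.20.
So DOL = total CM / EBIT = £1,022,299.20 / £359,899.20 = 2.8405.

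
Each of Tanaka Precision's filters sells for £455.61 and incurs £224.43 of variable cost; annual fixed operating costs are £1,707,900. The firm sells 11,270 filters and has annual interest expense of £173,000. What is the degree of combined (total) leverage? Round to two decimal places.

At 11,270 units, contribution = 11,270 × £231.18 = £2,605,398.60.
EBIT = £2,605,398.60 − £1,707,900 = £897,498.60. Interest = £173,000.00.
DOL = £2,605,398.60 ÷ £897,498.60 = 2.9030; DFL = £897,498.60 ÷ £724,498.60 = 1.2388.
Combined leverage = 2.9030 × 1.2388 = 3.5962.

3.60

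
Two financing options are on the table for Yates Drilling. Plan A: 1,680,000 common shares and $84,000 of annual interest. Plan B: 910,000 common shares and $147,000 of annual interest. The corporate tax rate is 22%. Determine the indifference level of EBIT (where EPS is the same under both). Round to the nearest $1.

At indifference, (EBIT − 84,000)(1 − t)/1,680,000 = (EBIT − 147,000)(1 − t)/910,000.
Cancelling (1 − t) and cross-multiplying: 910,000·(EBIT − 84,000) = 1,680,000·(EBIT − 147,000).
EBIT × (1,680,000 − 910,000) = 147,000 × 1,680,000 − 84,000 × 910,000 = 170,520,000,000, so EBIT = 170,520,000,000 ÷ 770,000 = 221,454.55.

$221,455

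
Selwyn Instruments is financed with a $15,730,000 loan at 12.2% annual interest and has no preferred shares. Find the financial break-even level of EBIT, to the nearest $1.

Annual interest = 12.2% × $15,730,000 = $1,919,060.00.
With no preferred dividends, EPS = 0 when EBIT exactly covers interest, so the financial break-even EBIT is $1,919,060.00.

$1,919,060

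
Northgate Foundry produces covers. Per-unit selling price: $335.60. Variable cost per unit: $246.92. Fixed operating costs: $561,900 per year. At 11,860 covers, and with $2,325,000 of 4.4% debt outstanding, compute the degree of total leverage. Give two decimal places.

2.71

At 11,860 units, contribution = 11,860 × $88.68 = $1,051,744.80.
EBIT = $1,051,744.80 − $561,900 = $489,844.80. Interest = $102,300.00, so EBIT − I = $387,544.80.
Degree of total leverage = total CM / (EBIT − interest) = $1,051,744.80 / $387,544.80 = 2.7139.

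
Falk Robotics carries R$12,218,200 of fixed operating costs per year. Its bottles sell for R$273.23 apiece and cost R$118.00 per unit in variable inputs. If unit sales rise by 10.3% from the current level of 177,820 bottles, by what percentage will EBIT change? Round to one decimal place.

+18.5%

Contribution at this volume is 177,820 × R$155.23 = R$27,602,998.60.
Operating income = contribution − fixed costs = R$27,602,998.60 − R$12,218,200 = R$15,384,798.60.
So DOL = total CM / EBIT = R$27,602,998.60 / R$15,384,798.60 = 1.7942.
So EBIT moves 1.7942 × (+10.3%) = +18.5%.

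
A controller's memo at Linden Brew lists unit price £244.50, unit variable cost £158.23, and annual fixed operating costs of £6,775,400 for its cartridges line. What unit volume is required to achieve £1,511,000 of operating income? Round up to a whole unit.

96,052 cartridges

Each unit contributes £244.50 − £158.23 = £86.27.
Required volume = (fixed costs + target profit) ÷ CM = (£6,775,400 + £1,511,000) ÷ £86.27 = 96,051.93, so 96,052 cartridges.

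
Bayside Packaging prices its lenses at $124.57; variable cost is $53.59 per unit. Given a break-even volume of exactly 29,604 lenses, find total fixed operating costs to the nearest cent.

Each unit contributes $124.57 − $53.59 = $70.98.
Fixed costs = break-even units × CM = 29,604 × $70.98 = $2,101,291.92.

$2,101,291.92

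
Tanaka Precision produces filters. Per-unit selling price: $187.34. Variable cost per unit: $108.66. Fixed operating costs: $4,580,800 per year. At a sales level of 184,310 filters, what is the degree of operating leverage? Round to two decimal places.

Total contribution margin = 184,310 × $78.68 = $14,501,510.80.
Operating income = contribution − fixed costs = $14,501,510.80 − $4,580,800 = $9,920,710.80.
DOL = contribution ÷ EBIT = $14,501,510.80 ÷ $9,920,710.80 = 1.4617.

1.46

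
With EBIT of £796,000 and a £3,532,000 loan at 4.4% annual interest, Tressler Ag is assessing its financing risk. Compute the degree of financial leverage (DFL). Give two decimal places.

1.24

Interest = £155,408.00.
Degree of financial leverage = EBIT / (EBIT − interest) = £796,000 / £640,592.00 = 1.2426.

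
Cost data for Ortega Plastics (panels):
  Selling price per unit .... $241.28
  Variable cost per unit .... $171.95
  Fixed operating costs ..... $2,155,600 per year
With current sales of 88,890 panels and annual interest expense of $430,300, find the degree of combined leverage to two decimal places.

1.72

At 88,890 units, contribution = 88,890 × $69.33 = $6,162,743.70.
Operating income = contribution − fixed costs = $6,162,743.70 − $2,155,600 = $4,007,143.70. Interest = $430,300.00.
DOL = $6,162,743.70 ÷ $4,007,143.70 = 1.5379; DFL = $4,007,143.70 ÷ $3,576,843.70 = 1.1203.
DCL = DOL × DFL = 1.5379 × 1.1203 = 1.7229.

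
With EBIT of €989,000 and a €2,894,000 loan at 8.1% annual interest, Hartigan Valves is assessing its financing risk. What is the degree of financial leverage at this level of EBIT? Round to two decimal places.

Interest = €234,414.00.
Degree of financial leverage = EBIT / (EBIT − interest) = €989,000 / €754,586.00 = 1.3107.

1.31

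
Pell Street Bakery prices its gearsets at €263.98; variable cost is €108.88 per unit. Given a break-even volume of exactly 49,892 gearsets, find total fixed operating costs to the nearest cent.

Unit CM = price − variable cost = €263.98 − €108.88 = €155.10.
Since BE = FC / CM, FC = 49,892 × €155.10 = €7,738,249.20.

€7,738,249.20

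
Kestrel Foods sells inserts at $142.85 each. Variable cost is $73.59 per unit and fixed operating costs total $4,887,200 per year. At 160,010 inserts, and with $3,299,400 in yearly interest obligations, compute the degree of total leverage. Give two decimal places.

3.83

Total contribution margin = 160,010 × $69.26 = $11,082,292.60.
Operating income = contribution − fixed costs = $11,082,292.60 − $4,887,200 = $6,195,092.60. Interest = $3,299,400.00.
DOL = $11,082,292.60 ÷ $6,195,092.60 = 1.7889; DFL = $6,195,092.60 ÷ $2,895,692.60 = 2.1394.
Combined leverage = 1.7889 × 2.1394 = 3.8272.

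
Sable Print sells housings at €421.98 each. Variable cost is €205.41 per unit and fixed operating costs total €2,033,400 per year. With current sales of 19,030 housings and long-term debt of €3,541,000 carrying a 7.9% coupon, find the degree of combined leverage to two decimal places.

Total contribution margin = 19,030 × €216.57 = €4,121,327.10.
Operating income = contribution − fixed costs = €4,121,327.10 − €2,033,400 = €2,087,927.10. Interest = €279,739.00, so EBIT − I = €1,808,188.10.
Degree of total leverage = total CM / (EBIT − interest) = €4,121,327.10 / €1,808,188.10 = 2.2793.

2.28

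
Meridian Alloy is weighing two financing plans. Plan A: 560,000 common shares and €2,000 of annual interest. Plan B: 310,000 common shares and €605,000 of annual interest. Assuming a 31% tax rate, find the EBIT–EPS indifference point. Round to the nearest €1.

At indifference, (EBIT − 2,000)(1 − t)/560,000 = (EBIT − 605,000)(1 − t)/310,000.
Cancelling (1 − t) and cross-multiplying: 310,000·(EBIT − 2,000) = 560,000·(EBIT − 605,000).
Solving, EBIT = (605,000·560,000 − 2,000·310,000) / (560,000 − 310,000) = 338,180,000,000 / 250,000 = 1,352,720.00.

€1,352,720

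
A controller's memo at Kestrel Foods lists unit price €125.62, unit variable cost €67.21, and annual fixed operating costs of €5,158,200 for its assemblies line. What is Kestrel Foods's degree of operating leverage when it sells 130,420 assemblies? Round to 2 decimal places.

Contribution at this volume is 130,420 × €58.41 = €7,617,832.20.
Operating income = contribution − fixed costs = €7,617,832.20 − €5,158,200 = €2,459,632.20.
DOL = contribution ÷ EBIT = €7,617,832.20 ÷ €2,459,632.20 = 3.0971.

3.10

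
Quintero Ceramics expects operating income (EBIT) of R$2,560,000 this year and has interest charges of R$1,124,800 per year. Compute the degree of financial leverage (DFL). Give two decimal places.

1.78

Interest = R$1,124,800.00.
DFL = EBIT ÷ (EBIT − I) = R$2,560,000 ÷ (R$2,560,000 − R$1,124,800.00) = R$2,560,000 ÷ R$1,435,200.00 = 1.7837.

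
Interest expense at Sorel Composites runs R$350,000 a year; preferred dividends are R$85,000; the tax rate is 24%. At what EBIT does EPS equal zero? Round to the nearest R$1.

Preferred dividends are paid after tax, so their pre-tax equivalent is R$85,000 ÷ (1 − 0.24) = R$111,842.11.
EPS = 0 when EBIT covers interest plus the pre-tax preferred burden: R$350,000 + R$111,842.11 = R$461,842.11.

R$461,842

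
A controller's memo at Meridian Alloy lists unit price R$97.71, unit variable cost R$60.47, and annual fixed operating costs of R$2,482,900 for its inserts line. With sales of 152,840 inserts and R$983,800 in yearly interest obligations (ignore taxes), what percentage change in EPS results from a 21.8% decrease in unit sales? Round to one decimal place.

-55.8%

At 152,840 units, contribution = 152,840 × R$37.24 = R$5,691,761.60.
Subtracting fixed costs: EBIT = R$5,691,761.60 − R$2,482,900 = R$3,208,861.60.
After interest of R$983,800.00, pre-tax earnings = R$2,225,061.60.
Degree of combined leverage = contribution ÷ (EBIT − I) = R$5,691,761.60 ÷ R$2,225,061.60 = 2.5580.
%ΔEPS = DCL × %ΔSales = 2.5580 × -21.8% = -55.8%.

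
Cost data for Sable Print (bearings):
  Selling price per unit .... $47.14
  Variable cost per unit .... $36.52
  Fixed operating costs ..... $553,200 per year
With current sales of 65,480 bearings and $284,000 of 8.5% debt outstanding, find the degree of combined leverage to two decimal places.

5.89

At 65,480 units, contribution = 65,480 × $10.62 = $695,397.60.
EBIT = $695,397.60 − $553,200 = $142,197.60. Interest = $24,140.00, so EBIT − I = $118,057.60.
Degree of total leverage = total CM / (EBIT − interest) = $695,397.60 / $118,057.60 = 5.8903.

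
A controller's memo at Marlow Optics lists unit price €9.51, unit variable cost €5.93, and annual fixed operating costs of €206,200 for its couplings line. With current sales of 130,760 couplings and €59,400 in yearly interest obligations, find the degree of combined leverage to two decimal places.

Total contribution margin = 130,760 × €3.58 = €468,120.80.
EBIT = €468,120.80 − €206,200 = €261,920.80. Interest = €59,400.00, so EBIT − I = €202,520.80.
Degree of total leverage = total CM / (EBIT − interest) = €468,120.80 / €202,520.80 = 2.3115.

2.31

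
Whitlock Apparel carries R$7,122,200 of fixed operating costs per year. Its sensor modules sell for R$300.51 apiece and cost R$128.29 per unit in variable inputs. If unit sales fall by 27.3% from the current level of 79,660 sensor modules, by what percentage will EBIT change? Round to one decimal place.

-56.8%

Total contribution margin = 79,660 × R$172.22 = R$13,719,045.20.
EBIT = R$13,719,045.20 − R$7,122,200 = R$6,596,845.20.
Degree of operating leverage = R$13,719,045.20 / R$6,596,845.20 = 2.0796.
%ΔEBIT = DOL × %ΔSales = 2.0796 × -27.3% = -56.8%.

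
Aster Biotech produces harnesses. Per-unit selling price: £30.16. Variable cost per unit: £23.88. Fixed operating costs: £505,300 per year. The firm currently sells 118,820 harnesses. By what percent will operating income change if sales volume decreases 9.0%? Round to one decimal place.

-27.9%

Contribution at this volume is 118,820 × £6.28 = £746,189.60.
Operating income = contribution − fixed costs = £746,189.60 − £505,300 = £240,889.60.
Degree of operating leverage = £746,189.60 / £240,889.60 = 3.0976.
%ΔEBIT = DOL × %ΔSales = 3.0976 × -9.0% = -27.9%.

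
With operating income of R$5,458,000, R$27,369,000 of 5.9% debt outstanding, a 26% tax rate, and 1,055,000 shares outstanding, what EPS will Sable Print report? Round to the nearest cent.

R$2.70

Pre-tax income = R$5,458,000 − R$1,614,771.00 = R$3,843,229.00.
Net income = R$3,843,229.00 × (1 − 0.26) = R$2,843,989.46.
EPS = R$2,843,989.46 ÷ 1,055,000 = R$2.70.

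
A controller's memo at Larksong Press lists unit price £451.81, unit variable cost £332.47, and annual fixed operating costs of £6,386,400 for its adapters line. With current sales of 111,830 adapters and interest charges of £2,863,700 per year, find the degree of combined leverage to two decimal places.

At 111,830 units, contribution = 111,830 × £119.34 = £13,345,792.20.
Operating income = contribution − fixed costs = £13,345,792.20 − £6,386,400 = £6,959,392.20. Interest = £2,863,700.00.
DOL = £13,345,792.20 ÷ £6,959,392.20 = 1.9177; DFL = £6,959,392.20 ÷ £4,095,692.20 = 1.6992.
Combined leverage = 1.9177 × 1.6992 = 3.2586.

3.26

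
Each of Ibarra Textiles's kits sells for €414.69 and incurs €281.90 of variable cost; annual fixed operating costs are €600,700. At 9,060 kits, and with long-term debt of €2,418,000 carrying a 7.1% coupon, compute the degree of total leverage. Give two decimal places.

2.79

Total contribution margin = 9,060 × €132.79 = €1,203,077.40.
EBIT = €1,203,077.40 − €600,700 = €602,377.40. Interest = €171,678.00.
DOL = €1,203,077.40 ÷ €602,377.40 = 1.9972; DFL = €602,377.40 ÷ €430,699.40 = 1.3986.
Combined leverage = 1.9972 × 1.3986 = 2.7933.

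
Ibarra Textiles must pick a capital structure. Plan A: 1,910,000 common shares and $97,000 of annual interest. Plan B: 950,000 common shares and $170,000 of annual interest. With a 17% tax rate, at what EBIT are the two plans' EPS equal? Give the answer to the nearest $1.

At indifference, (EBIT − 97,000)(1 − t)/1,910,000 = (EBIT − 170,000)(1 − t)/950,000.
Cancelling (1 − t) and cross-multiplying: 950,000·(EBIT − 97,000) = 1,910,000·(EBIT − 170,000).
Solving, EBIT = (170,000·1,910,000 − 97,000·950,000) / (1,910,000 − 950,000) = 232,550,000,000 / 960,000 = 242,239.58.

$242,240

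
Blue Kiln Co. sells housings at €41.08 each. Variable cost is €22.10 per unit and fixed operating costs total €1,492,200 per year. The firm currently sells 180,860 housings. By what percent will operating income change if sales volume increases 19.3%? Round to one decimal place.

+34.1%

Contribution at this volume is 180,860 × €18.98 = €3,432,722.80.
Operating income = contribution − fixed costs = €3,432,722.80 − €1,492,200 = €1,940,522.80.
So DOL = total CM / EBIT = €3,432,722.80 / €1,940,522.80 = 1.7690.
%ΔEBIT = DOL × %ΔSales = 1.7690 × +19.3% = +34.1%.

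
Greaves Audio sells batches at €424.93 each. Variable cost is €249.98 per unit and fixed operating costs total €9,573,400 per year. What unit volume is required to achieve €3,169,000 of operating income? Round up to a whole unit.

72,835 batches

Contribution margin per unit = €424.93 − €249.98 = €174.95.
Units = (FC + target) / CM = (€9,573,400 + €3,169,000) / €174.95 = 72,834.52, so 72,835 batches.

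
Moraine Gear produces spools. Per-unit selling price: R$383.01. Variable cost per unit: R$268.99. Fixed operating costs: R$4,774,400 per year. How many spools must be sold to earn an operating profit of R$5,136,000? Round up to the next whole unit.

Unit CM = price − variable cost = R$383.01 − R$268.99 = R$114.02.
Required volume = (fixed costs + target profit) ÷ CM = (R$4,774,400 + R$5,136,000) ÷ R$114.02 = 86,918.08, so 86,919 spools.

86,919 spools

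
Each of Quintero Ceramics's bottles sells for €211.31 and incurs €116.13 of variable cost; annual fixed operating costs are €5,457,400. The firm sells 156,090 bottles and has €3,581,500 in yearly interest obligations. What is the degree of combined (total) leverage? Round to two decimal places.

2.55

Total contribution margin = 156,090 × €95.18 = €14,856,646.20.
EBIT = €14,856,646.20 − €5,457,400 = €9,399,246.20. Interest = €3,581,500.00, so EBIT − I = €5,817,746.20.
DCL = contribution ÷ (EBIT − I) = €14,856,646.20 ÷ €5,817,746.20 = 2.5537.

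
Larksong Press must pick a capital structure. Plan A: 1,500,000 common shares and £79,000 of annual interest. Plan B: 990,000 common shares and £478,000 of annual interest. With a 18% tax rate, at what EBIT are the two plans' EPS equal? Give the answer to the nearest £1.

At indifference, (EBIT − 79,000)(1 − t)/1,500,000 = (EBIT − 478,000)(1 − t)/990,000.
The (1 − t) factor cancels: (EBIT − 79,000) × 990,000 = (EBIT − 478,000) × 1,500,000.
Solving, EBIT = (478,000·1,500,000 − 79,000·990,000) / (1,500,000 − 990,000) = 638,790,000,000 / 510,000 = 1,252,529.41.

£1,252,529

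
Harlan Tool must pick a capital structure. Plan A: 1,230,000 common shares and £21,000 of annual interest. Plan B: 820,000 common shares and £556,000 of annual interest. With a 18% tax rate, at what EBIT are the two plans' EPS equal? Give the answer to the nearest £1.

£1,626,000

Set EPS_A = EPS_B: (EBIT − £21,000)(1 − 0.18) ÷ 1,230,000 = (EBIT − £556,000)(1 − 0.18) ÷ 820,000.
Cancelling (1 − t) and cross-multiplying: 820,000·(EBIT − 21,000) = 1,230,000·(EBIT − 556,000).
EBIT × (1,230,000 − 820,000) = 556,000 × 1,230,000 − 21,000 × 820,000 = 666,660,000,000, so EBIT = 666,660,000,000 ÷ 410,000 = 1,626,000.00.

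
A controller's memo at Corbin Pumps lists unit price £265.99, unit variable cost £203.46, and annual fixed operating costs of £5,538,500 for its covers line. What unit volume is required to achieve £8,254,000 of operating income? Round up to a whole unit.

220,575 covers

Contribution margin per unit = £265.99 − £203.46 = £62.53.
Required volume = (fixed costs + target profit) ÷ CM = (£5,538,500 + £8,254,000) ÷ £62.53 = 220,574.12, so 220,575 covers.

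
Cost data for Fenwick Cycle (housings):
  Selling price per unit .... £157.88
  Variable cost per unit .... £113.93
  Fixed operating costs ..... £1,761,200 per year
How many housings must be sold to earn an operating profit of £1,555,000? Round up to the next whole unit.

75,454 housings

Each unit contributes £157.88 − £113.93 = £43.95.
Required volume = (fixed costs + target profit) ÷ CM = (£1,761,200 + £1,555,000) ÷ £43.95 = 75,453.92, so 75,454 housings.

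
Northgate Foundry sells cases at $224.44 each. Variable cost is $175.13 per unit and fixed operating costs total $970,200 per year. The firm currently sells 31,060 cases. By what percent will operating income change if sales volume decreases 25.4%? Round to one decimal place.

Total contribution margin = 31,060 × $49.31 = $1,531,568.60.
Operating income = contribution − fixed costs = $1,531,568.60 − $970,200 = $561,368.60.
DOL = contribution ÷ EBIT = $1,531,568.60 ÷ $561,368.60 = 2.7283.
So EBIT moves 2.7283 × (-25.4%) = -69.3%.

-69.3%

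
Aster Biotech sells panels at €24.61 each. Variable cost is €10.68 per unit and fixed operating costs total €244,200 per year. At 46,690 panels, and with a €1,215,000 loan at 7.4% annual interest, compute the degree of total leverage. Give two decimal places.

2.06

Contribution at this volume is 46,690 × €13.93 = €650,391.70.
Operating income = contribution − fixed costs = €650,391.70 − €244,200 = €406,191.70. Interest = €89,910.00, so EBIT − I = €316,281.70.
DCL = contribution ÷ (EBIT − I) = €650,391.70 ÷ €316,281.70 = 2.0564.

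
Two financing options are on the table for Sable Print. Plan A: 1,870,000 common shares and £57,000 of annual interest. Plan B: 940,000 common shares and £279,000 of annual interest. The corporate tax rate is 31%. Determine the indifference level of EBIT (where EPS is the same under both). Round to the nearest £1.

£503,387

At indifference, (EBIT − 57,000)(1 − t)/1,870,000 = (EBIT − 279,000)(1 − t)/940,000.
The (1 − t) factor cancels: (EBIT − 57,000) × 940,000 = (EBIT − 279,000) × 1,870,000.
EBIT × (1,870,000 − 940,000) = 279,000 × 1,870,000 − 57,000 × 940,000 = 468,150,000,000, so EBIT = 468,150,000,000 ÷ 930,000 = 503,387.10.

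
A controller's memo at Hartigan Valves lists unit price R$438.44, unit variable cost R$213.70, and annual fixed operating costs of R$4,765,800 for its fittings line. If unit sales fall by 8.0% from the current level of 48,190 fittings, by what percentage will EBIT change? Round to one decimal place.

-14.3%

At 48,190 units, contribution = 48,190 × R$224.74 = R$10,830,220.60.
EBIT = R$10,830,220.60 − R$4,765,800 = R$6,064,420.60.
Degree of operating leverage = R$10,830,220.60 / R$6,064,420.60 = 1.7859.
%ΔEBIT = DOL × %ΔSales = 1.7859 × -8.0% = -14.3%.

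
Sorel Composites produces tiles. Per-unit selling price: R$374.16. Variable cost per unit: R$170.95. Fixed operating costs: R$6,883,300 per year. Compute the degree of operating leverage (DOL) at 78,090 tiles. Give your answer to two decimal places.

Contribution at this volume is 78,090 × R$203.21 = R$15,868,668.90.
Subtracting fixed costs: EBIT = R$15,868,668.90 − R$6,883,300 = R$8,985,368.90.
DOL = contribution ÷ EBIT = R$15,868,668.90 ÷ R$8,985,368.90 = 1.7661.

1.77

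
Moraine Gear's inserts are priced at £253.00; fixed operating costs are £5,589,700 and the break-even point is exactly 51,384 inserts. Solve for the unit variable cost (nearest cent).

£144.22

At break-even, FC = Q × (P − VC), so P − VC = £5,589,700 ÷ 51,384 = £108.7829.
Hence VC = price − CM = £253.00 − £108.7829 = £144.22.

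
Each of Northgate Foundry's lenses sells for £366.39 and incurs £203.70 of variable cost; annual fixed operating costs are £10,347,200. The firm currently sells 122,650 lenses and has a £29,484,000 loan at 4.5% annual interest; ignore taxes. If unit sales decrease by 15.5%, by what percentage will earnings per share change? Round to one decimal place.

-37.4%

Contribution at this volume is 122,650 × £162.69 = £19,953,928.50.
Subtracting fixed costs: EBIT = £19,953,928.50 − £10,347,200 = £9,606,728.50.
After interest of £1,326,780.00, pre-tax earnings = £8,279,948.50.
Degree of combined leverage = contribution ÷ (EBIT − I) = £19,953,928.50 ÷ £8,279,948.50 = 2.4099.
EPS therefore changes by 2.4099 × (-15.5%) = -37.4%.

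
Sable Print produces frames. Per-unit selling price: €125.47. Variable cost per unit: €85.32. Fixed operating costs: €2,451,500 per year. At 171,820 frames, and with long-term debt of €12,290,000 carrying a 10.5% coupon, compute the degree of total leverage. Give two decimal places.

2.19

Contribution at this volume is 171,820 × €40.15 = €6,898,573.00.
EBIT = €6,898,573.00 − €2,451,500 = €4,447,073.00. Interest = €1,290,450.00.
DOL = €6,898,573.00 ÷ €4,447,073.00 = 1.5513; DFL = €4,447,073.00 ÷ €3,156,623.00 = 1.4088.
Combined leverage = 1.5513 × 1.4088 = 2.1855.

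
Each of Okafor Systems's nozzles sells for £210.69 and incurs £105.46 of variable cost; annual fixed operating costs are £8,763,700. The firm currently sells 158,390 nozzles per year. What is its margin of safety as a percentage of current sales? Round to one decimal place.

Contribution margin per unit = £210.69 − £105.46 = £105.23. Break-even units = £8,763,700 ÷ £105.23 = 83,281.38; break-even revenue = 83,281.38 × £210.69 = £17,546,554.72.
Actual sales revenue = 158,390 × £210.69 = £33,371,189.10.
Margin of safety = (£33,371,189.10 − £17,546,554.72) ÷ £33,371,189.10 = 47.4%.

47.4%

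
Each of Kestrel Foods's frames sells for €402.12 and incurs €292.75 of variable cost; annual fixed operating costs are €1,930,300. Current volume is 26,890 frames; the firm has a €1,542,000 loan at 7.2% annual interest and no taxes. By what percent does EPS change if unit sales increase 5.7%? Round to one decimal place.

At 26,890 units, contribution = 26,890 × €109.37 = €2,940,959.30.
Operating income = contribution − fixed costs = €2,940,959.30 − €1,930,300 = €1,010,659.30.
After interest of €111,024.00, pre-tax earnings = €899,635.30.
DCL = total CM / (EBIT − I) = €2,940,959.30 / €899,635.30 = 3.2691.
%ΔEPS = DCL × %ΔSales = 3.2691 × +5.7% = +18.6%.

+18.6%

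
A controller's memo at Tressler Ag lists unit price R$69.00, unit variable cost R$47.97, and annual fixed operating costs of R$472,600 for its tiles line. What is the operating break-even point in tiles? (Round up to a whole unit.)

Contribution margin per unit = R$69.00 − R$47.97 = R$21.03.
Break-even Q = R$472,600 / R$21.03 = 22,472.66 → 22,473 tiles.

22,473 tiles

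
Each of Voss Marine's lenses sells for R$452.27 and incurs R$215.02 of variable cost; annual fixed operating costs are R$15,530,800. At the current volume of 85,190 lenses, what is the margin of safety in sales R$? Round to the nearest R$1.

Contribution margin per unit = R$452.27 − R$215.02 = R$237.25. Break-even units = R$15,530,800 ÷ R$237.25 = 65,461.75; break-even revenue = 65,461.75 × R$452.27 = R$29,606,385.32.
Actual sales revenue = 85,190 × R$452.27 = R$38,528,881.30.
Margin of safety = R$38,528,881.30 − R$29,606,385.32 = R$8,922,496.

R$8,922,496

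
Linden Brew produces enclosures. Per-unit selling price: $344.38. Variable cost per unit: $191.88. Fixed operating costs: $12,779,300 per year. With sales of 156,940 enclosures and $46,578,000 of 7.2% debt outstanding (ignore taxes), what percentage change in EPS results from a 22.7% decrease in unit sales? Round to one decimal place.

Total contribution margin = 156,940 × $152.50 = $23,933,350.00.
Subtracting fixed costs: EBIT = $23,933,350.00 − $12,779,300 = $11,154,050.00.
After interest of $3,353,616.00, pre-tax earnings = $7,800,434.00.
DCL = total CM / (EBIT − I) = $23,933,350.00 / $7,800,434.00 = 3.0682.
%ΔEPS = DCL × %ΔSales = 3.0682 × -22.7% = -69.6%.

-69.6%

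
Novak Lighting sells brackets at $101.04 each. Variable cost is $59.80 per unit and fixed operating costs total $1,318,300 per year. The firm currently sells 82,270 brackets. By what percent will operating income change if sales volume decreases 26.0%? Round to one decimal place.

-42.5%

At 82,270 units, contribution = 82,270 × $41.24 = $3,392,814.80.
Subtracting fixed costs: EBIT = $3,392,814.80 − $1,318,300 = $2,074,514.80.
DOL = contribution ÷ EBIT = $3,392,814.80 ÷ $2,074,514.80 = 1.6355.
%ΔEBIT = DOL × %ΔSales = 1.6355 × -26.0% = -42.5%.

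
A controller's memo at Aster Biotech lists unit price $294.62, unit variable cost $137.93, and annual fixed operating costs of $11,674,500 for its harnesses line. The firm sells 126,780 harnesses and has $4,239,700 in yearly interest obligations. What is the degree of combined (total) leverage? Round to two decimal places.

Total contribution margin = 126,780 × $156.69 = $19,865,158.20.
EBIT = $19,865,158.20 − $11,674,500 = $8,190,658.20. Interest = $4,239,700.00.
DOL = $19,865,158.20 ÷ $8,190,658.20 = 2.4253; DFL = $8,190,658.20 ÷ $3,950,958.20 = 2.0731.
Combined leverage = 2.4253 × 2.0731 = 5.0279.

5.03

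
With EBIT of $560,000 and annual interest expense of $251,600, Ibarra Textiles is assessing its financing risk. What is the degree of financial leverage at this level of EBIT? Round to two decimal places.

Interest = $251,600.00.
Degree of financial leverage = EBIT / (EBIT − interest) = $560,000 / $308,400.00 = 1.8158.

1.82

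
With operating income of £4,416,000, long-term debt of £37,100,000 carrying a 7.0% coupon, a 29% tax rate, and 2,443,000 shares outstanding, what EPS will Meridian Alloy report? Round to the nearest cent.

Interest = £2,597,000.00, so EBT = £4,416,000 − £2,597,000.00 = £1,819,000.00.
After tax at 29%: net income = £1,819,000.00 × 0.71 = £1,291,490.00.
Per share: £1,291,490.00 / 2,443,000 shares = £0.53.

£0.53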